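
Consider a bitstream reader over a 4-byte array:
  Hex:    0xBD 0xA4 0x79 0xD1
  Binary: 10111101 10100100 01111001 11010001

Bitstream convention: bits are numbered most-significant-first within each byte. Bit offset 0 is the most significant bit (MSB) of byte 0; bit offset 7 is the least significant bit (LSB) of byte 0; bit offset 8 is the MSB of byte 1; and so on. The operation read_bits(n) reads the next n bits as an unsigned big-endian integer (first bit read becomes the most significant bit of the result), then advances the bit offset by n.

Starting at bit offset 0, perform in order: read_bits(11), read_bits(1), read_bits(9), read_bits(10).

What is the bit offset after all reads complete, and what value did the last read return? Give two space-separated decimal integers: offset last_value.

Read 1: bits[0:11] width=11 -> value=1517 (bin 10111101101); offset now 11 = byte 1 bit 3; 21 bits remain
Read 2: bits[11:12] width=1 -> value=0 (bin 0); offset now 12 = byte 1 bit 4; 20 bits remain
Read 3: bits[12:21] width=9 -> value=143 (bin 010001111); offset now 21 = byte 2 bit 5; 11 bits remain
Read 4: bits[21:31] width=10 -> value=232 (bin 0011101000); offset now 31 = byte 3 bit 7; 1 bits remain

Answer: 31 232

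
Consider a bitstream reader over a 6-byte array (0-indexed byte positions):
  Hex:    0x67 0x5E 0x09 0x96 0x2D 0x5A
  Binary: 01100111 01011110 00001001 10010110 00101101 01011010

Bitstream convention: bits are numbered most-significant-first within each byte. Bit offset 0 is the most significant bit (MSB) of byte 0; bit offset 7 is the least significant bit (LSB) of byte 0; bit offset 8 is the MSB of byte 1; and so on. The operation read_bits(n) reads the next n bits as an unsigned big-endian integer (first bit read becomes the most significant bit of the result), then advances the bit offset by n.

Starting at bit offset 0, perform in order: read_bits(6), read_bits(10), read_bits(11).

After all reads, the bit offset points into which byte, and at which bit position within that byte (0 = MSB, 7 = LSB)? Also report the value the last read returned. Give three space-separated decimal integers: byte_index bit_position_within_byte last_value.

Answer: 3 3 76

Derivation:
Read 1: bits[0:6] width=6 -> value=25 (bin 011001); offset now 6 = byte 0 bit 6; 42 bits remain
Read 2: bits[6:16] width=10 -> value=862 (bin 1101011110); offset now 16 = byte 2 bit 0; 32 bits remain
Read 3: bits[16:27] width=11 -> value=76 (bin 00001001100); offset now 27 = byte 3 bit 3; 21 bits remain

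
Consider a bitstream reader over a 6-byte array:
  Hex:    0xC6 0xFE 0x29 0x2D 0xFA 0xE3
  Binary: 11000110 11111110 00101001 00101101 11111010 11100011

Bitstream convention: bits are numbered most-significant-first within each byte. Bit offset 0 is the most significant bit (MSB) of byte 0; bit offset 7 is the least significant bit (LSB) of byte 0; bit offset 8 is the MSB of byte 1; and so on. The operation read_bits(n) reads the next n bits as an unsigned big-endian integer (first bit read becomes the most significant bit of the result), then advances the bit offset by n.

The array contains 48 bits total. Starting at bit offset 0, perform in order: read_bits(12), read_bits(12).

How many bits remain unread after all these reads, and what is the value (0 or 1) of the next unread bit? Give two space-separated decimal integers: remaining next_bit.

Read 1: bits[0:12] width=12 -> value=3183 (bin 110001101111); offset now 12 = byte 1 bit 4; 36 bits remain
Read 2: bits[12:24] width=12 -> value=3625 (bin 111000101001); offset now 24 = byte 3 bit 0; 24 bits remain

Answer: 24 0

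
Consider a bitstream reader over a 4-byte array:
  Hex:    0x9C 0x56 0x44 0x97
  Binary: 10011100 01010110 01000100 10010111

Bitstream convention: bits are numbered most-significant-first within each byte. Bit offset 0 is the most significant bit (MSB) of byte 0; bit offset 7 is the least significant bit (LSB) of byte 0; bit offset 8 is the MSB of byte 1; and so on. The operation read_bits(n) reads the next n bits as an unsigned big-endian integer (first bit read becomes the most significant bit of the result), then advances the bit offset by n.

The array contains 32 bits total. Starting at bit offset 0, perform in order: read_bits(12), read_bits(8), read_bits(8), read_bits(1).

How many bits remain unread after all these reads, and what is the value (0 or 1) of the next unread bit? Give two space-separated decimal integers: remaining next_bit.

Read 1: bits[0:12] width=12 -> value=2501 (bin 100111000101); offset now 12 = byte 1 bit 4; 20 bits remain
Read 2: bits[12:20] width=8 -> value=100 (bin 01100100); offset now 20 = byte 2 bit 4; 12 bits remain
Read 3: bits[20:28] width=8 -> value=73 (bin 01001001); offset now 28 = byte 3 bit 4; 4 bits remain
Read 4: bits[28:29] width=1 -> value=0 (bin 0); offset now 29 = byte 3 bit 5; 3 bits remain

Answer: 3 1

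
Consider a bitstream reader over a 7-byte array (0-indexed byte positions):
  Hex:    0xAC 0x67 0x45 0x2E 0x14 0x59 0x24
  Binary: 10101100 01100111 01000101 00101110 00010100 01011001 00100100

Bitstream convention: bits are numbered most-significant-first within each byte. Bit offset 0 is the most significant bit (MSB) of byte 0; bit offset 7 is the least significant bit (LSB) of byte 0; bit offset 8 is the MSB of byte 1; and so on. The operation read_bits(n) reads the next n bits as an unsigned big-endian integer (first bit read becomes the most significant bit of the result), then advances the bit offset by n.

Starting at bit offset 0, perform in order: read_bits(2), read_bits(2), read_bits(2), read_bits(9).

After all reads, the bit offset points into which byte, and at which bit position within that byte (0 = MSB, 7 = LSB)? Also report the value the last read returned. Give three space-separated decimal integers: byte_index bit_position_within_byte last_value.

Read 1: bits[0:2] width=2 -> value=2 (bin 10); offset now 2 = byte 0 bit 2; 54 bits remain
Read 2: bits[2:4] width=2 -> value=2 (bin 10); offset now 4 = byte 0 bit 4; 52 bits remain
Read 3: bits[4:6] width=2 -> value=3 (bin 11); offset now 6 = byte 0 bit 6; 50 bits remain
Read 4: bits[6:15] width=9 -> value=51 (bin 000110011); offset now 15 = byte 1 bit 7; 41 bits remain

Answer: 1 7 51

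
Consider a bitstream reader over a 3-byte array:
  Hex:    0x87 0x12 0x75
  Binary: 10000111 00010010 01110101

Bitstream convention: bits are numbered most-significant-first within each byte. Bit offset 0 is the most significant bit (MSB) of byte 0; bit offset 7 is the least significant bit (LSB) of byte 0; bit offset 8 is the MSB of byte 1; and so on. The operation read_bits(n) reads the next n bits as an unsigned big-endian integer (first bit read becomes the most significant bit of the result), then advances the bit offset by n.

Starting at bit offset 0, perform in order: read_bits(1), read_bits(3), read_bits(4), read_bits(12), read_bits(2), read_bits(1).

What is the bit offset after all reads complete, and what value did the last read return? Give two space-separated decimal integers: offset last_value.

Answer: 23 0

Derivation:
Read 1: bits[0:1] width=1 -> value=1 (bin 1); offset now 1 = byte 0 bit 1; 23 bits remain
Read 2: bits[1:4] width=3 -> value=0 (bin 000); offset now 4 = byte 0 bit 4; 20 bits remain
Read 3: bits[4:8] width=4 -> value=7 (bin 0111); offset now 8 = byte 1 bit 0; 16 bits remain
Read 4: bits[8:20] width=12 -> value=295 (bin 000100100111); offset now 20 = byte 2 bit 4; 4 bits remain
Read 5: bits[20:22] width=2 -> value=1 (bin 01); offset now 22 = byte 2 bit 6; 2 bits remain
Read 6: bits[22:23] width=1 -> value=0 (bin 0); offset now 23 = byte 2 bit 7; 1 bits remain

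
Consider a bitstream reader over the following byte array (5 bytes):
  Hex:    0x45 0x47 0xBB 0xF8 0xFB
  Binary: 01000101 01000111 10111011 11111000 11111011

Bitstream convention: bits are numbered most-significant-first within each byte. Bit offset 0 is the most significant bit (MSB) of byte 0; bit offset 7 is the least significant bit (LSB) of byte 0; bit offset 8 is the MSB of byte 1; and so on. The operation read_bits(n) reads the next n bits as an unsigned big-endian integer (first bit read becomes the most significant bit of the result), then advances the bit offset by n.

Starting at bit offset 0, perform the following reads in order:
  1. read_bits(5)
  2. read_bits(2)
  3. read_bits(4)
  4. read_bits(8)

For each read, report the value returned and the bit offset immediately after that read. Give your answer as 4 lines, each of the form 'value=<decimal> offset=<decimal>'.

Answer: value=8 offset=5
value=2 offset=7
value=10 offset=11
value=61 offset=19

Derivation:
Read 1: bits[0:5] width=5 -> value=8 (bin 01000); offset now 5 = byte 0 bit 5; 35 bits remain
Read 2: bits[5:7] width=2 -> value=2 (bin 10); offset now 7 = byte 0 bit 7; 33 bits remain
Read 3: bits[7:11] width=4 -> value=10 (bin 1010); offset now 11 = byte 1 bit 3; 29 bits remain
Read 4: bits[11:19] width=8 -> value=61 (bin 00111101); offset now 19 = byte 2 bit 3; 21 bits remain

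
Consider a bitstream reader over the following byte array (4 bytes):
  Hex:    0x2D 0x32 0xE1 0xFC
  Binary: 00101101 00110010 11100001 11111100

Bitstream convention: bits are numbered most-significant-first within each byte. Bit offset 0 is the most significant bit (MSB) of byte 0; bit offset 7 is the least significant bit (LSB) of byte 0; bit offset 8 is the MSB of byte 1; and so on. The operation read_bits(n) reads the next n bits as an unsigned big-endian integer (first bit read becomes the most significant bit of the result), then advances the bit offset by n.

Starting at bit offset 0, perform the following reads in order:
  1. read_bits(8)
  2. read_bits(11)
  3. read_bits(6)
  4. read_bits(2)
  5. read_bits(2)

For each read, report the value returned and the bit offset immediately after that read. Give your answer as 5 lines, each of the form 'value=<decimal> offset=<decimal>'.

Read 1: bits[0:8] width=8 -> value=45 (bin 00101101); offset now 8 = byte 1 bit 0; 24 bits remain
Read 2: bits[8:19] width=11 -> value=407 (bin 00110010111); offset now 19 = byte 2 bit 3; 13 bits remain
Read 3: bits[19:25] width=6 -> value=3 (bin 000011); offset now 25 = byte 3 bit 1; 7 bits remain
Read 4: bits[25:27] width=2 -> value=3 (bin 11); offset now 27 = byte 3 bit 3; 5 bits remain
Read 5: bits[27:29] width=2 -> value=3 (bin 11); offset now 29 = byte 3 bit 5; 3 bits remain

Answer: value=45 offset=8
value=407 offset=19
value=3 offset=25
value=3 offset=27
value=3 offset=29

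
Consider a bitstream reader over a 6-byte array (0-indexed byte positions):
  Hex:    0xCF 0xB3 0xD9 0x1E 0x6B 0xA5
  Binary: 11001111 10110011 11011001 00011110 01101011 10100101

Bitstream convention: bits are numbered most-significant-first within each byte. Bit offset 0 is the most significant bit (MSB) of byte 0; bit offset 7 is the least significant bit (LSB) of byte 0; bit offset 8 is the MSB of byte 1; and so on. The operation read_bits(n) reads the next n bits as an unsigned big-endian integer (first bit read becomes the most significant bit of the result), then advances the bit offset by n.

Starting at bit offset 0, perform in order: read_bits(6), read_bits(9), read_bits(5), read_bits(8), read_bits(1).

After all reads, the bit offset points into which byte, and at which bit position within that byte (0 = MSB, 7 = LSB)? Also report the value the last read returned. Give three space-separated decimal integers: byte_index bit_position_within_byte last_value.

Answer: 3 5 1

Derivation:
Read 1: bits[0:6] width=6 -> value=51 (bin 110011); offset now 6 = byte 0 bit 6; 42 bits remain
Read 2: bits[6:15] width=9 -> value=473 (bin 111011001); offset now 15 = byte 1 bit 7; 33 bits remain
Read 3: bits[15:20] width=5 -> value=29 (bin 11101); offset now 20 = byte 2 bit 4; 28 bits remain
Read 4: bits[20:28] width=8 -> value=145 (bin 10010001); offset now 28 = byte 3 bit 4; 20 bits remain
Read 5: bits[28:29] width=1 -> value=1 (bin 1); offset now 29 = byte 3 bit 5; 19 bits remain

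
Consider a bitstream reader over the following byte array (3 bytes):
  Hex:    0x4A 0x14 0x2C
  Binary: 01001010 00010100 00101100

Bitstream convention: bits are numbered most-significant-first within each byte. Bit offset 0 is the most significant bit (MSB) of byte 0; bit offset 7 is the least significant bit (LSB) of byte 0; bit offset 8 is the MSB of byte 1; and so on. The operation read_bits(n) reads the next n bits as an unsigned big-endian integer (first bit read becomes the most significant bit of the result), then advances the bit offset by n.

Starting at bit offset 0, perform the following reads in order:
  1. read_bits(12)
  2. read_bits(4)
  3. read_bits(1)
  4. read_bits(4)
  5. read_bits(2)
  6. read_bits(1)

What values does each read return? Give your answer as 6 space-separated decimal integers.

Read 1: bits[0:12] width=12 -> value=1185 (bin 010010100001); offset now 12 = byte 1 bit 4; 12 bits remain
Read 2: bits[12:16] width=4 -> value=4 (bin 0100); offset now 16 = byte 2 bit 0; 8 bits remain
Read 3: bits[16:17] width=1 -> value=0 (bin 0); offset now 17 = byte 2 bit 1; 7 bits remain
Read 4: bits[17:21] width=4 -> value=5 (bin 0101); offset now 21 = byte 2 bit 5; 3 bits remain
Read 5: bits[21:23] width=2 -> value=2 (bin 10); offset now 23 = byte 2 bit 7; 1 bits remain
Read 6: bits[23:24] width=1 -> value=0 (bin 0); offset now 24 = byte 3 bit 0; 0 bits remain

Answer: 1185 4 0 5 2 0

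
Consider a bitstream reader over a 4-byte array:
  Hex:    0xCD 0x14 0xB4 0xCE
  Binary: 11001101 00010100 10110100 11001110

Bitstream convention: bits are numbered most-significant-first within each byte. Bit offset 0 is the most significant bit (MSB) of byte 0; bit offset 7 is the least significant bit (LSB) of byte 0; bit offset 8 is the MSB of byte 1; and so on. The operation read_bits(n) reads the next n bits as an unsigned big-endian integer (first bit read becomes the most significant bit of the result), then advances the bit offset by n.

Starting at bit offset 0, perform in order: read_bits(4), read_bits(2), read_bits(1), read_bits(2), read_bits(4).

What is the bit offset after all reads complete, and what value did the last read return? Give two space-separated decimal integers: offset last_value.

Answer: 13 2

Derivation:
Read 1: bits[0:4] width=4 -> value=12 (bin 1100); offset now 4 = byte 0 bit 4; 28 bits remain
Read 2: bits[4:6] width=2 -> value=3 (bin 11); offset now 6 = byte 0 bit 6; 26 bits remain
Read 3: bits[6:7] width=1 -> value=0 (bin 0); offset now 7 = byte 0 bit 7; 25 bits remain
Read 4: bits[7:9] width=2 -> value=2 (bin 10); offset now 9 = byte 1 bit 1; 23 bits remain
Read 5: bits[9:13] width=4 -> value=2 (bin 0010); offset now 13 = byte 1 bit 5; 19 bits remain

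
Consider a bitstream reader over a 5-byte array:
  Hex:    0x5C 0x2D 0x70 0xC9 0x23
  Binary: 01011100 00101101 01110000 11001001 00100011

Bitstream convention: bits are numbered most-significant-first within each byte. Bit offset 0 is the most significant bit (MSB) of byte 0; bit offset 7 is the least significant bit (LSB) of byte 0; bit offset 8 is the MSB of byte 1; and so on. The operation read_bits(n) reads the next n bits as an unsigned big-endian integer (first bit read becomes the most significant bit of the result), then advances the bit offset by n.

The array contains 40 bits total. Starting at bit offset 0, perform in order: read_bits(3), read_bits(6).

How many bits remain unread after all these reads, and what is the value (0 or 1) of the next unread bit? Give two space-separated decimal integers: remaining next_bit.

Read 1: bits[0:3] width=3 -> value=2 (bin 010); offset now 3 = byte 0 bit 3; 37 bits remain
Read 2: bits[3:9] width=6 -> value=56 (bin 111000); offset now 9 = byte 1 bit 1; 31 bits remain

Answer: 31 0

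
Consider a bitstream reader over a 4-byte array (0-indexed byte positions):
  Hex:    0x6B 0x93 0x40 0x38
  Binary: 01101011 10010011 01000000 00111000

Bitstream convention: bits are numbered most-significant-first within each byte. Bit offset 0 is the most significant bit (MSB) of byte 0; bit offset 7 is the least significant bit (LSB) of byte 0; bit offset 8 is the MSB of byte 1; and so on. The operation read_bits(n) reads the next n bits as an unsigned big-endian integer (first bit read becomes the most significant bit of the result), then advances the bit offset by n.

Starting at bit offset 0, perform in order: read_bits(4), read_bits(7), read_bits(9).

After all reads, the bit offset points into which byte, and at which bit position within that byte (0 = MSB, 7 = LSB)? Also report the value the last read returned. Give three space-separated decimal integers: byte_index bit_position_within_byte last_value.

Answer: 2 4 308

Derivation:
Read 1: bits[0:4] width=4 -> value=6 (bin 0110); offset now 4 = byte 0 bit 4; 28 bits remain
Read 2: bits[4:11] width=7 -> value=92 (bin 1011100); offset now 11 = byte 1 bit 3; 21 bits remain
Read 3: bits[11:20] width=9 -> value=308 (bin 100110100); offset now 20 = byte 2 bit 4; 12 bits remain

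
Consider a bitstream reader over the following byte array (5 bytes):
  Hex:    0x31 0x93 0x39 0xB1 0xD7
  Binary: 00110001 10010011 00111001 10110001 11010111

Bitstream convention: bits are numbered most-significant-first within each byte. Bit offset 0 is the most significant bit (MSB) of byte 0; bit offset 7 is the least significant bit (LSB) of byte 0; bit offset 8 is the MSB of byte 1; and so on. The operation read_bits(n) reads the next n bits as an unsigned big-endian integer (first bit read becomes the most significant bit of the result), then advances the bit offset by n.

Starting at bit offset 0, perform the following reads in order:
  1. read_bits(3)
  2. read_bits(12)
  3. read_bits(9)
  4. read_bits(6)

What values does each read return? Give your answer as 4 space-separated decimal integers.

Answer: 1 2249 313 44

Derivation:
Read 1: bits[0:3] width=3 -> value=1 (bin 001); offset now 3 = byte 0 bit 3; 37 bits remain
Read 2: bits[3:15] width=12 -> value=2249 (bin 100011001001); offset now 15 = byte 1 bit 7; 25 bits remain
Read 3: bits[15:24] width=9 -> value=313 (bin 100111001); offset now 24 = byte 3 bit 0; 16 bits remain
Read 4: bits[24:30] width=6 -> value=44 (bin 101100); offset now 30 = byte 3 bit 6; 10 bits remain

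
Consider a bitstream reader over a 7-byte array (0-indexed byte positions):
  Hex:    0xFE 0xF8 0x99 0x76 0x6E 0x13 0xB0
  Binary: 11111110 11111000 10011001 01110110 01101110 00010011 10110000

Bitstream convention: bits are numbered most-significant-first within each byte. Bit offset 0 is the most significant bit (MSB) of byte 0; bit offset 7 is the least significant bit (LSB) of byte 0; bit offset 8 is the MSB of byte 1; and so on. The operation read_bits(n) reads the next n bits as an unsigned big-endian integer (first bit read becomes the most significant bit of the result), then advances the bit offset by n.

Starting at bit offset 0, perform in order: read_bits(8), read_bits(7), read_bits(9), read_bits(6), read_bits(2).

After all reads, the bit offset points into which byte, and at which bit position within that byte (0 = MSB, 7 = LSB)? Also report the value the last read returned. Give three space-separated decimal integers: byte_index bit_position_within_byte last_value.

Answer: 4 0 2

Derivation:
Read 1: bits[0:8] width=8 -> value=254 (bin 11111110); offset now 8 = byte 1 bit 0; 48 bits remain
Read 2: bits[8:15] width=7 -> value=124 (bin 1111100); offset now 15 = byte 1 bit 7; 41 bits remain
Read 3: bits[15:24] width=9 -> value=153 (bin 010011001); offset now 24 = byte 3 bit 0; 32 bits remain
Read 4: bits[24:30] width=6 -> value=29 (bin 011101); offset now 30 = byte 3 bit 6; 26 bits remain
Read 5: bits[30:32] width=2 -> value=2 (bin 10); offset now 32 = byte 4 bit 0; 24 bits remain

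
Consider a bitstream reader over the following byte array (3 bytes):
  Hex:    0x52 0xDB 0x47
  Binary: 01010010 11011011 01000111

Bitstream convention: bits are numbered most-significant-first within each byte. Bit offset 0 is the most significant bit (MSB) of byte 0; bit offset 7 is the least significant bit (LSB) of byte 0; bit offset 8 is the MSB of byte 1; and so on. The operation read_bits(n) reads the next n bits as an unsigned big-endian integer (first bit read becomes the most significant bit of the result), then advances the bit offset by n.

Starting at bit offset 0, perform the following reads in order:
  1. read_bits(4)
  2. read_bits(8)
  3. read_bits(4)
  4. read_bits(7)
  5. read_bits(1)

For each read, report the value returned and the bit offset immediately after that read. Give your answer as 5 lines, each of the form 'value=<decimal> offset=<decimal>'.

Read 1: bits[0:4] width=4 -> value=5 (bin 0101); offset now 4 = byte 0 bit 4; 20 bits remain
Read 2: bits[4:12] width=8 -> value=45 (bin 00101101); offset now 12 = byte 1 bit 4; 12 bits remain
Read 3: bits[12:16] width=4 -> value=11 (bin 1011); offset now 16 = byte 2 bit 0; 8 bits remain
Read 4: bits[16:23] width=7 -> value=35 (bin 0100011); offset now 23 = byte 2 bit 7; 1 bits remain
Read 5: bits[23:24] width=1 -> value=1 (bin 1); offset now 24 = byte 3 bit 0; 0 bits remain

Answer: value=5 offset=4
value=45 offset=12
value=11 offset=16
value=35 offset=23
value=1 offset=24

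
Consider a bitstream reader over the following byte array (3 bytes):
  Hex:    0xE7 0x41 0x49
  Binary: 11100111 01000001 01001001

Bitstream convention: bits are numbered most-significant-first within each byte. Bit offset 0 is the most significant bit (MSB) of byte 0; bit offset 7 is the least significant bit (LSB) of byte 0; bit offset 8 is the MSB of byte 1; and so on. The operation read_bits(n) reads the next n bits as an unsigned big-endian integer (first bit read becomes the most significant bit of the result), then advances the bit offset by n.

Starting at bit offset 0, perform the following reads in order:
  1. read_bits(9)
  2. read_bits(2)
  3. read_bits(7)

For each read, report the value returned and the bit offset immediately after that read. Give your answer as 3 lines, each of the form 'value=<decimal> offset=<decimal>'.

Answer: value=462 offset=9
value=2 offset=11
value=5 offset=18

Derivation:
Read 1: bits[0:9] width=9 -> value=462 (bin 111001110); offset now 9 = byte 1 bit 1; 15 bits remain
Read 2: bits[9:11] width=2 -> value=2 (bin 10); offset now 11 = byte 1 bit 3; 13 bits remain
Read 3: bits[11:18] width=7 -> value=5 (bin 0000101); offset now 18 = byte 2 bit 2; 6 bits remain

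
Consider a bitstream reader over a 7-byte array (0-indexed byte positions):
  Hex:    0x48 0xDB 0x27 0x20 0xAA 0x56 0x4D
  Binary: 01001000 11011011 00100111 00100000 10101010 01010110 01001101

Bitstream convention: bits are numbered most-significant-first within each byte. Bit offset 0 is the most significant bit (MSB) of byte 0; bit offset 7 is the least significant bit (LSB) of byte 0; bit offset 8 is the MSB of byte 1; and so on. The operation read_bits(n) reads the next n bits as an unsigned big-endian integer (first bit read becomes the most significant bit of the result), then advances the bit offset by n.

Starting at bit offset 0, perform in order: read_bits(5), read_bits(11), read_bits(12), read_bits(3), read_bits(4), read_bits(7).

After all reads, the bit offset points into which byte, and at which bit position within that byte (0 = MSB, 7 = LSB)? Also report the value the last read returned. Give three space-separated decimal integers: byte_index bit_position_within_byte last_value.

Answer: 5 2 41

Derivation:
Read 1: bits[0:5] width=5 -> value=9 (bin 01001); offset now 5 = byte 0 bit 5; 51 bits remain
Read 2: bits[5:16] width=11 -> value=219 (bin 00011011011); offset now 16 = byte 2 bit 0; 40 bits remain
Read 3: bits[16:28] width=12 -> value=626 (bin 001001110010); offset now 28 = byte 3 bit 4; 28 bits remain
Read 4: bits[28:31] width=3 -> value=0 (bin 000); offset now 31 = byte 3 bit 7; 25 bits remain
Read 5: bits[31:35] width=4 -> value=5 (bin 0101); offset now 35 = byte 4 bit 3; 21 bits remain
Read 6: bits[35:42] width=7 -> value=41 (bin 0101001); offset now 42 = byte 5 bit 2; 14 bits remain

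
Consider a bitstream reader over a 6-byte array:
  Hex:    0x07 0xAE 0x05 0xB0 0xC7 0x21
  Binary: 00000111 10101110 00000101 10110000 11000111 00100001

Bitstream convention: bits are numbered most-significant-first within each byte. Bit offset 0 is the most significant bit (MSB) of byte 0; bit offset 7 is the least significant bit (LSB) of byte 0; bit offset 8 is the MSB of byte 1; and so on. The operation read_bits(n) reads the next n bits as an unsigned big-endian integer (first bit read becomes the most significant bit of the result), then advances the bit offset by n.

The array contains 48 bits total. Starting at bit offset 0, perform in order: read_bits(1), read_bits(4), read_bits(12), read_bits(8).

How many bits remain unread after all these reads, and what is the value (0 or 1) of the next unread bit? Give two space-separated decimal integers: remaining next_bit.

Answer: 23 0

Derivation:
Read 1: bits[0:1] width=1 -> value=0 (bin 0); offset now 1 = byte 0 bit 1; 47 bits remain
Read 2: bits[1:5] width=4 -> value=0 (bin 0000); offset now 5 = byte 0 bit 5; 43 bits remain
Read 3: bits[5:17] width=12 -> value=3932 (bin 111101011100); offset now 17 = byte 2 bit 1; 31 bits remain
Read 4: bits[17:25] width=8 -> value=11 (bin 00001011); offset now 25 = byte 3 bit 1; 23 bits remain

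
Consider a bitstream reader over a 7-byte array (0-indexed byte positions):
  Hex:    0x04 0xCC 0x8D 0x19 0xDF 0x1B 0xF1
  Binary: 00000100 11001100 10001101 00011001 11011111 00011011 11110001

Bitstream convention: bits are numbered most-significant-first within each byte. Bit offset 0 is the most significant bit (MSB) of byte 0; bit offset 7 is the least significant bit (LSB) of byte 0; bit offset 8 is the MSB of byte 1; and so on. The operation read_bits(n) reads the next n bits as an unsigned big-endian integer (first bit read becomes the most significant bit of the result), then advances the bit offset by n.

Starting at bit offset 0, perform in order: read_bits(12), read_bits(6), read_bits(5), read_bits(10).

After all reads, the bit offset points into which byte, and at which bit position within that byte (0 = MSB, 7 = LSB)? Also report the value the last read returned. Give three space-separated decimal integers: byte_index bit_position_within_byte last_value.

Read 1: bits[0:12] width=12 -> value=76 (bin 000001001100); offset now 12 = byte 1 bit 4; 44 bits remain
Read 2: bits[12:18] width=6 -> value=50 (bin 110010); offset now 18 = byte 2 bit 2; 38 bits remain
Read 3: bits[18:23] width=5 -> value=6 (bin 00110); offset now 23 = byte 2 bit 7; 33 bits remain
Read 4: bits[23:33] width=10 -> value=563 (bin 1000110011); offset now 33 = byte 4 bit 1; 23 bits remain

Answer: 4 1 563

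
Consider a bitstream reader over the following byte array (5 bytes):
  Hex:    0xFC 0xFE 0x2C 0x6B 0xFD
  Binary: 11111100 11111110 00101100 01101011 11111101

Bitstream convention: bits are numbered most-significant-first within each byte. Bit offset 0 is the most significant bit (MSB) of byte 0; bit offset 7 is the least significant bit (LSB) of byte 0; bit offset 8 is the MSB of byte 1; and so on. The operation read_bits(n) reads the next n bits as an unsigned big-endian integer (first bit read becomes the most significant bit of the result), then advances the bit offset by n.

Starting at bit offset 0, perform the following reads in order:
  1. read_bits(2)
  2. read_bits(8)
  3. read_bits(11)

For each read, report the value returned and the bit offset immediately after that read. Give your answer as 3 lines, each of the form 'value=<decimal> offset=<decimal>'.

Answer: value=3 offset=2
value=243 offset=10
value=1989 offset=21

Derivation:
Read 1: bits[0:2] width=2 -> value=3 (bin 11); offset now 2 = byte 0 bit 2; 38 bits remain
Read 2: bits[2:10] width=8 -> value=243 (bin 11110011); offset now 10 = byte 1 bit 2; 30 bits remain
Read 3: bits[10:21] width=11 -> value=1989 (bin 11111000101); offset now 21 = byte 2 bit 5; 19 bits remain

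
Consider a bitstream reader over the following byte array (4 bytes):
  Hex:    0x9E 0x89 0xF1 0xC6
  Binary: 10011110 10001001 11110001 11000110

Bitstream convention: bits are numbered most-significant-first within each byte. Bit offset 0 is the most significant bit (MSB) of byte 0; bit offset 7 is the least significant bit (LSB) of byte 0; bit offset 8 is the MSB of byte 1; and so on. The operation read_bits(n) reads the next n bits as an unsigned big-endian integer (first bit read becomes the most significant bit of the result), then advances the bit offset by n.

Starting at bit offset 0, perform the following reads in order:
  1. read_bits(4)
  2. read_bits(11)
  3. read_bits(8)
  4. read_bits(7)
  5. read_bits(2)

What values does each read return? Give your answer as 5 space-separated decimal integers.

Read 1: bits[0:4] width=4 -> value=9 (bin 1001); offset now 4 = byte 0 bit 4; 28 bits remain
Read 2: bits[4:15] width=11 -> value=1860 (bin 11101000100); offset now 15 = byte 1 bit 7; 17 bits remain
Read 3: bits[15:23] width=8 -> value=248 (bin 11111000); offset now 23 = byte 2 bit 7; 9 bits remain
Read 4: bits[23:30] width=7 -> value=113 (bin 1110001); offset now 30 = byte 3 bit 6; 2 bits remain
Read 5: bits[30:32] width=2 -> value=2 (bin 10); offset now 32 = byte 4 bit 0; 0 bits remain

Answer: 9 1860 248 113 2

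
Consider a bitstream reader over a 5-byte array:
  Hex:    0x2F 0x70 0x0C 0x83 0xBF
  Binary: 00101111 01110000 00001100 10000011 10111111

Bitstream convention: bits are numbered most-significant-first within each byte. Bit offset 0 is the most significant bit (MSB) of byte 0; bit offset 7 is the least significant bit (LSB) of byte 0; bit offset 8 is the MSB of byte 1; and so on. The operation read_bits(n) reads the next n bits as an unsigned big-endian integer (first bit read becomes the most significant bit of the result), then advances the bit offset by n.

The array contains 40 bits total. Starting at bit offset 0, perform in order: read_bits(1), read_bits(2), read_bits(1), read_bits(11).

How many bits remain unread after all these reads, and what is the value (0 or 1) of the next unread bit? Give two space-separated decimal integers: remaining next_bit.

Answer: 25 0

Derivation:
Read 1: bits[0:1] width=1 -> value=0 (bin 0); offset now 1 = byte 0 bit 1; 39 bits remain
Read 2: bits[1:3] width=2 -> value=1 (bin 01); offset now 3 = byte 0 bit 3; 37 bits remain
Read 3: bits[3:4] width=1 -> value=0 (bin 0); offset now 4 = byte 0 bit 4; 36 bits remain
Read 4: bits[4:15] width=11 -> value=1976 (bin 11110111000); offset now 15 = byte 1 bit 7; 25 bits remain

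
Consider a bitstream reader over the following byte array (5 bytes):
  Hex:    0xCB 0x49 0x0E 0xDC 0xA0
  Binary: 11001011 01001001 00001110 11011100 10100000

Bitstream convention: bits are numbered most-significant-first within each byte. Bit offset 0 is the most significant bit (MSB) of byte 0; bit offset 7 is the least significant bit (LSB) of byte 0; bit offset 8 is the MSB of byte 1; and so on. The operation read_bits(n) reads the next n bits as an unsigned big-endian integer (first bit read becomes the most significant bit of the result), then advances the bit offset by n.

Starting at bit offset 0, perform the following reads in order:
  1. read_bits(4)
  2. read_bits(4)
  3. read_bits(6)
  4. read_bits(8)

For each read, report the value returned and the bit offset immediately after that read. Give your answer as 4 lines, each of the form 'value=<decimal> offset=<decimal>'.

Read 1: bits[0:4] width=4 -> value=12 (bin 1100); offset now 4 = byte 0 bit 4; 36 bits remain
Read 2: bits[4:8] width=4 -> value=11 (bin 1011); offset now 8 = byte 1 bit 0; 32 bits remain
Read 3: bits[8:14] width=6 -> value=18 (bin 010010); offset now 14 = byte 1 bit 6; 26 bits remain
Read 4: bits[14:22] width=8 -> value=67 (bin 01000011); offset now 22 = byte 2 bit 6; 18 bits remain

Answer: value=12 offset=4
value=11 offset=8
value=18 offset=14
value=67 offset=22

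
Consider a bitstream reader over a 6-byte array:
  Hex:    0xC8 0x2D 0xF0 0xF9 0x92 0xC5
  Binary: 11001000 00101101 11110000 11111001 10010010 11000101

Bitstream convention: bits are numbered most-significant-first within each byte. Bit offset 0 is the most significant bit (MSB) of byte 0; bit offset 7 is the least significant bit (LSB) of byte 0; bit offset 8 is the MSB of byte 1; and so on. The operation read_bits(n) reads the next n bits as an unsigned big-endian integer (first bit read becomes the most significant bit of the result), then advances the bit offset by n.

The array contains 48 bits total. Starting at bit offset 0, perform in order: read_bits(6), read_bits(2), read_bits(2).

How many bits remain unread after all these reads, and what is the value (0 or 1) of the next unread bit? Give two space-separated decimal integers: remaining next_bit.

Read 1: bits[0:6] width=6 -> value=50 (bin 110010); offset now 6 = byte 0 bit 6; 42 bits remain
Read 2: bits[6:8] width=2 -> value=0 (bin 00); offset now 8 = byte 1 bit 0; 40 bits remain
Read 3: bits[8:10] width=2 -> value=0 (bin 00); offset now 10 = byte 1 bit 2; 38 bits remain

Answer: 38 1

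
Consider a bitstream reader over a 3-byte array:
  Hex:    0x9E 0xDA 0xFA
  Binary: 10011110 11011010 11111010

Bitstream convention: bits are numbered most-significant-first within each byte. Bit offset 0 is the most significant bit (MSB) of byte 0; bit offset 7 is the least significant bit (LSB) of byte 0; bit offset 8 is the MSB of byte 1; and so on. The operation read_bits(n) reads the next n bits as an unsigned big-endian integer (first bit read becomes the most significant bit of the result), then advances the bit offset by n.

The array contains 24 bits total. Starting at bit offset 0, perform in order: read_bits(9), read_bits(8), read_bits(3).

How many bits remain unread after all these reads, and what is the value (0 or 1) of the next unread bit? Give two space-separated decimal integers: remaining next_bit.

Read 1: bits[0:9] width=9 -> value=317 (bin 100111101); offset now 9 = byte 1 bit 1; 15 bits remain
Read 2: bits[9:17] width=8 -> value=181 (bin 10110101); offset now 17 = byte 2 bit 1; 7 bits remain
Read 3: bits[17:20] width=3 -> value=7 (bin 111); offset now 20 = byte 2 bit 4; 4 bits remain

Answer: 4 1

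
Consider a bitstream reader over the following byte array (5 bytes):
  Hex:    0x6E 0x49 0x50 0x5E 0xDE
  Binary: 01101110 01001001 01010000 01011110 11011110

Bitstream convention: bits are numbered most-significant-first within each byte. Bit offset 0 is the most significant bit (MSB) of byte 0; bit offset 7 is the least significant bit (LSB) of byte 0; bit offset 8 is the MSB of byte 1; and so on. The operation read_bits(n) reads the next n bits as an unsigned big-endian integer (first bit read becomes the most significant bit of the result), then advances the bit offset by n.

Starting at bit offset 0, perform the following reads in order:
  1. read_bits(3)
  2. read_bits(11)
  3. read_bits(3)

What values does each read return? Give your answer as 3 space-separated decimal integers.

Answer: 3 914 2

Derivation:
Read 1: bits[0:3] width=3 -> value=3 (bin 011); offset now 3 = byte 0 bit 3; 37 bits remain
Read 2: bits[3:14] width=11 -> value=914 (bin 01110010010); offset now 14 = byte 1 bit 6; 26 bits remain
Read 3: bits[14:17] width=3 -> value=2 (bin 010); offset now 17 = byte 2 bit 1; 23 bits remain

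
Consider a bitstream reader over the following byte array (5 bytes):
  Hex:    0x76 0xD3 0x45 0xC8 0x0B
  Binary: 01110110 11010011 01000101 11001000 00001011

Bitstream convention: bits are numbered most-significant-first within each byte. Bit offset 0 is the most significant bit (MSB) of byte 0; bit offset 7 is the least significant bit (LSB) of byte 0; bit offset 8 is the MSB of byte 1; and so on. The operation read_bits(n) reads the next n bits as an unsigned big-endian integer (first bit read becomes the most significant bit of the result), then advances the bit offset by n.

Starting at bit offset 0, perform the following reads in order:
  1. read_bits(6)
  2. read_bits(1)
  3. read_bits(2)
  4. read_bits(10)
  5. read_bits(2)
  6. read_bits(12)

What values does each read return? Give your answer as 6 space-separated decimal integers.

Answer: 29 1 1 666 0 2960

Derivation:
Read 1: bits[0:6] width=6 -> value=29 (bin 011101); offset now 6 = byte 0 bit 6; 34 bits remain
Read 2: bits[6:7] width=1 -> value=1 (bin 1); offset now 7 = byte 0 bit 7; 33 bits remain
Read 3: bits[7:9] width=2 -> value=1 (bin 01); offset now 9 = byte 1 bit 1; 31 bits remain
Read 4: bits[9:19] width=10 -> value=666 (bin 1010011010); offset now 19 = byte 2 bit 3; 21 bits remain
Read 5: bits[19:21] width=2 -> value=0 (bin 00); offset now 21 = byte 2 bit 5; 19 bits remain
Read 6: bits[21:33] width=12 -> value=2960 (bin 101110010000); offset now 33 = byte 4 bit 1; 7 bits remain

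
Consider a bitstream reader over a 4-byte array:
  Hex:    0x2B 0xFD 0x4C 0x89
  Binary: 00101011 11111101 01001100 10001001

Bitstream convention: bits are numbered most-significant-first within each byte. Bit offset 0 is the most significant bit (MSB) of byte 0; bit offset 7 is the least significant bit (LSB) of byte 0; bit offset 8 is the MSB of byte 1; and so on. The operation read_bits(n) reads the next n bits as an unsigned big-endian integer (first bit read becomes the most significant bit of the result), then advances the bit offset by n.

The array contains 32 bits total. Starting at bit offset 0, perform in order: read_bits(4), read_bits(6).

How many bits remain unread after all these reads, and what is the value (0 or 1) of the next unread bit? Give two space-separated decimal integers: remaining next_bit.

Read 1: bits[0:4] width=4 -> value=2 (bin 0010); offset now 4 = byte 0 bit 4; 28 bits remain
Read 2: bits[4:10] width=6 -> value=47 (bin 101111); offset now 10 = byte 1 bit 2; 22 bits remain

Answer: 22 1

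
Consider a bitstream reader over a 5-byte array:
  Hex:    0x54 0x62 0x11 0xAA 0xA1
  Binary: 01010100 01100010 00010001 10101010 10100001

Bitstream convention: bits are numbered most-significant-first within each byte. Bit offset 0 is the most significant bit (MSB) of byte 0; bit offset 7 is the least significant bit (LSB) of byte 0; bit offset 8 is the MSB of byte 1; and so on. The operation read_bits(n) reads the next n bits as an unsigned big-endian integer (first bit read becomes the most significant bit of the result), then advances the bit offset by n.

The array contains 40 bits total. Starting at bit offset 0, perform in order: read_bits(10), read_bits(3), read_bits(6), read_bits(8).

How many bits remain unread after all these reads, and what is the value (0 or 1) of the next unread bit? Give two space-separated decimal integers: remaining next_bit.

Read 1: bits[0:10] width=10 -> value=337 (bin 0101010001); offset now 10 = byte 1 bit 2; 30 bits remain
Read 2: bits[10:13] width=3 -> value=4 (bin 100); offset now 13 = byte 1 bit 5; 27 bits remain
Read 3: bits[13:19] width=6 -> value=16 (bin 010000); offset now 19 = byte 2 bit 3; 21 bits remain
Read 4: bits[19:27] width=8 -> value=141 (bin 10001101); offset now 27 = byte 3 bit 3; 13 bits remain

Answer: 13 0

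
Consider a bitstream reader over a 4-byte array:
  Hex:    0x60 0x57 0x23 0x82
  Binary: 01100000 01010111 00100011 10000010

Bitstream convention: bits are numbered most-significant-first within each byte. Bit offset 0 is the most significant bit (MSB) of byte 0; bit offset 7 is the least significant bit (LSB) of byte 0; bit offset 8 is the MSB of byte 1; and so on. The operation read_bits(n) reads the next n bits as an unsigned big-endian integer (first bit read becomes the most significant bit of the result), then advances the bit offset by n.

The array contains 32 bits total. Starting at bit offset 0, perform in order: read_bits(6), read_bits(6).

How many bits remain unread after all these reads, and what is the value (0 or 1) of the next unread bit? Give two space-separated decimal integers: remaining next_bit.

Read 1: bits[0:6] width=6 -> value=24 (bin 011000); offset now 6 = byte 0 bit 6; 26 bits remain
Read 2: bits[6:12] width=6 -> value=5 (bin 000101); offset now 12 = byte 1 bit 4; 20 bits remain

Answer: 20 0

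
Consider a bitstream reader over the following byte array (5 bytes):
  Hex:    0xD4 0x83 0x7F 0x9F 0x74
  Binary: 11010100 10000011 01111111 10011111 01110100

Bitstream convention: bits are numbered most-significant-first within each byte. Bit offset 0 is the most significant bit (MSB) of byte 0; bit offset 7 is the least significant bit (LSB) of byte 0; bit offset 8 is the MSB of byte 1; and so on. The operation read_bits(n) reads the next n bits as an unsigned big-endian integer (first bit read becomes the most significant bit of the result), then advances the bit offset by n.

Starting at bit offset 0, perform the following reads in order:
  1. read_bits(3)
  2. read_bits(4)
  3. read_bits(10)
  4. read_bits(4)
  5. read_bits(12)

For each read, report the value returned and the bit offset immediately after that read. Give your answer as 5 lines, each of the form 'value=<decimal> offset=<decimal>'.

Read 1: bits[0:3] width=3 -> value=6 (bin 110); offset now 3 = byte 0 bit 3; 37 bits remain
Read 2: bits[3:7] width=4 -> value=10 (bin 1010); offset now 7 = byte 0 bit 7; 33 bits remain
Read 3: bits[7:17] width=10 -> value=262 (bin 0100000110); offset now 17 = byte 2 bit 1; 23 bits remain
Read 4: bits[17:21] width=4 -> value=15 (bin 1111); offset now 21 = byte 2 bit 5; 19 bits remain
Read 5: bits[21:33] width=12 -> value=3902 (bin 111100111110); offset now 33 = byte 4 bit 1; 7 bits remain

Answer: value=6 offset=3
value=10 offset=7
value=262 offset=17
value=15 offset=21
value=3902 offset=33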